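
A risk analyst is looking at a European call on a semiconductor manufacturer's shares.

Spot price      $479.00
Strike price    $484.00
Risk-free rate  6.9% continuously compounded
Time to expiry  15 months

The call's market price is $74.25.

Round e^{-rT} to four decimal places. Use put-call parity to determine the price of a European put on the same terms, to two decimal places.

e^(−rT) = e^(−0.069·1.25) = 0.9174
Put-call parity: C − P = S − K·e^(−rT) = 479 − 484·0.9174 = 479 − 444.0216 = 34.9784
P = C − (C − P) = 74.25 − (34.9784) = 39.2716

$39.27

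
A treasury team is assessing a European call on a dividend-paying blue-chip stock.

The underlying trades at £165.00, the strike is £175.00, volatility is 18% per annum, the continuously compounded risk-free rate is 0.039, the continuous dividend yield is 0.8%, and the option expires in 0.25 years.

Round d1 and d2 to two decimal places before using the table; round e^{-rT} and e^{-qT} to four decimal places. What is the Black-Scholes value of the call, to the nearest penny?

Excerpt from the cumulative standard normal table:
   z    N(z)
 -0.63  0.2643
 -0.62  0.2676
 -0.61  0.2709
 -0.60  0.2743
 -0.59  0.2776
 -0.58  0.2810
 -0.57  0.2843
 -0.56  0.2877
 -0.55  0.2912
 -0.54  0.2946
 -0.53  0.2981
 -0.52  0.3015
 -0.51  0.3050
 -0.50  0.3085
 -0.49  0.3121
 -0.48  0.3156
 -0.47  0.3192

£2.70

T = 0.25;  σ√T = 0.0900
ln(S/K) + (r − q + σ²/2)T = ln(165/175) + (0.039 − 0.008 + 0.18²/2)·0.25 = -0.0588 + 0.0118 = -0.0470
d₁ = -0.0470 / 0.0900 = -0.5227 which rounds to -0.52
d₂ = d₁ − σ√T = -0.5227 − 0.0900 = -0.6127 which rounds to -0.61
e^(−qT) = e^(−0.008·0.25) = 0.9980;  e^(−rT) = e^(−0.039·0.25) = 0.9903
N(d₁) = N(-0.52) = 0.3015;  N(d₂) = N(-0.61) = 0.2709
C = 165·0.9980·0.3015 − 175·0.9903·0.2709 = 49.6480 − 46.9476 = 2.7004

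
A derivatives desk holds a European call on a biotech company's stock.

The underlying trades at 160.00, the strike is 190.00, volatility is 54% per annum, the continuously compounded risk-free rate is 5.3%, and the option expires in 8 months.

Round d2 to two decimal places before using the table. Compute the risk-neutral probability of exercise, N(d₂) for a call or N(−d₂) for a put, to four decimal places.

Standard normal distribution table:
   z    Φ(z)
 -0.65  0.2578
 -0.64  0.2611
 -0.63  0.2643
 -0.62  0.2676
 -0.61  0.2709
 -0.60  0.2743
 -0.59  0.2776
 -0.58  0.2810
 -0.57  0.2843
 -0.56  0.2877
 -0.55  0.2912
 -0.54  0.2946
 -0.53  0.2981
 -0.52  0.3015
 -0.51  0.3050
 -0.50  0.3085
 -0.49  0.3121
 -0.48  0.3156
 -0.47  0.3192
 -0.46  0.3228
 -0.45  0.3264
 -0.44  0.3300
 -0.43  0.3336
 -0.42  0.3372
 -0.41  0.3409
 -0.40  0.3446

T = 0.6667;  σ√T = 0.4409
d₁ = [ln(160/190) + (0.053 + ½·0.54²)·0.6667] / (σ√T) = (-0.1719 + 0.1325) / 0.4409 = -0.0892 ⇒ -0.09
d₂ = -0.0892 − 0.4409 = -0.5301 ⇒ -0.53
Risk-neutral Pr[S_T > K] = N(d₂) = N(-0.53) = 0.2981

0.2981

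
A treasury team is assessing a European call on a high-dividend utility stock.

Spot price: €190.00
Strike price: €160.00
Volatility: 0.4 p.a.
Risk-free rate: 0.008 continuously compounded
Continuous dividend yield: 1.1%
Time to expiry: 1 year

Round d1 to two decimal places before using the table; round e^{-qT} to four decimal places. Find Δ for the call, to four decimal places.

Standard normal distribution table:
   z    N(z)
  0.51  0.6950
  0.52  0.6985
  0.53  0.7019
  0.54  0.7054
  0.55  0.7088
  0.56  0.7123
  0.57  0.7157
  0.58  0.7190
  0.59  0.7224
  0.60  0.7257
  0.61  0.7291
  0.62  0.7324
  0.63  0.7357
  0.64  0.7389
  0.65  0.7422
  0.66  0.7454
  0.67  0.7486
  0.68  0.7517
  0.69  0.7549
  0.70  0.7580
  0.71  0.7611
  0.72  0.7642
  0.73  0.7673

0.7244

T = 1;  σ√T = 0.4000
d₁ = [ln(190/160) + (0.008 − 0.011 + 0.4²/2)·1] / 0.4000 = [0.1719 + 0.0770] / 0.4000 = 0.6221 ≈ 0.62
N(d₁) = N(0.62) = 0.7324
Δ_call = e^(−qT)·N(d₁) = 0.9891·0.7324 = 0.7244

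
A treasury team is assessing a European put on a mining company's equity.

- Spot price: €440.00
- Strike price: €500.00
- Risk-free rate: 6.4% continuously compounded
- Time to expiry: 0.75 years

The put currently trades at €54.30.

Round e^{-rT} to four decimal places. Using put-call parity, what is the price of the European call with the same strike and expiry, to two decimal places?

€17.75

e^(−rT) = e^(−0.064·0.75) = 0.9531
Put-call parity: C − P = S − K·e^(−rT) = 440 − 500·0.9531 = 440 − 476.5500 = -36.5500
C = P + (C − P) = 54.30 + (-36.5500) = 17.7500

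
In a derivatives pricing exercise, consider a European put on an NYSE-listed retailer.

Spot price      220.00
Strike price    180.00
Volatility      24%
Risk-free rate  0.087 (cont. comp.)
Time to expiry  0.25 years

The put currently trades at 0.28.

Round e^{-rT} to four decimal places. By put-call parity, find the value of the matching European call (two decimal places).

44.15

exp(−rT) = exp(−0.087·0.25) = 0.9785
Put-call parity: C − P = S − K·e^(−rT) = 220 − 180·0.9785 = 220 − 176.1300 = 43.8700
C = P + (C − P) = 0.28 + (43.8700) = 44.1500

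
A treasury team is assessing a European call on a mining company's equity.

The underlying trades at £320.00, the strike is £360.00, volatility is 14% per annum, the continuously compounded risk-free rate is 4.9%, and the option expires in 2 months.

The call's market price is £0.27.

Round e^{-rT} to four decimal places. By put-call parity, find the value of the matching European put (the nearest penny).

e^(−rT) = e^(−0.049·0.1667) = 0.9919
Put-call parity: C − P = S − K·e^(−rT) = 320 − 360·0.9919 = 320 − 357.0840 = -37.0840
P = C − (C − P) = 0.27 − (-37.0840) = 37.3540

£37.35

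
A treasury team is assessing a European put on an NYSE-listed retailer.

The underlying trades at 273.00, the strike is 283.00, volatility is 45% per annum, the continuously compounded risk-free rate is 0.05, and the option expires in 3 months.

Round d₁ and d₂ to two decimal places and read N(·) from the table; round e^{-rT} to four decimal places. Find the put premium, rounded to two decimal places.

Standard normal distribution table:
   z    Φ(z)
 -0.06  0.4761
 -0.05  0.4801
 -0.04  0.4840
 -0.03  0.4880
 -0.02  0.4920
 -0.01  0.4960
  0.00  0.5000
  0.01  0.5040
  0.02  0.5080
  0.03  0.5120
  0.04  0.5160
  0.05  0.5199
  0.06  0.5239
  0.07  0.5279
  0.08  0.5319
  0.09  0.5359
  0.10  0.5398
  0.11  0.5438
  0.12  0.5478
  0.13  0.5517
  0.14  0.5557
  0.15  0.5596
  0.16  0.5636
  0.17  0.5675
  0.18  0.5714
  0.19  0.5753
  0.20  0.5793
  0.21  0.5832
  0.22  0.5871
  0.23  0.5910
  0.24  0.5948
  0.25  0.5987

σ√T = 0.45 × 0.5000 = 0.2250
d₁ = [ln(273/283) + (0.05 + 0.45²/2)·0.25] / 0.2250 = [-0.0360 + 0.0378] / 0.2250 = 0.0082 → 0.01
d₂ = d₁ − σ√T = 0.0082 − 0.2250 = -0.2168 → -0.22
exp(−rT) = exp(−0.05·0.25) = 0.9876
P = 283·0.9876·N(0.22) − 273·N(-0.01) = 283·0.9876·0.5871 − 273·0.4960 = 164.0890 − 135.4080 = 28.6810

28.68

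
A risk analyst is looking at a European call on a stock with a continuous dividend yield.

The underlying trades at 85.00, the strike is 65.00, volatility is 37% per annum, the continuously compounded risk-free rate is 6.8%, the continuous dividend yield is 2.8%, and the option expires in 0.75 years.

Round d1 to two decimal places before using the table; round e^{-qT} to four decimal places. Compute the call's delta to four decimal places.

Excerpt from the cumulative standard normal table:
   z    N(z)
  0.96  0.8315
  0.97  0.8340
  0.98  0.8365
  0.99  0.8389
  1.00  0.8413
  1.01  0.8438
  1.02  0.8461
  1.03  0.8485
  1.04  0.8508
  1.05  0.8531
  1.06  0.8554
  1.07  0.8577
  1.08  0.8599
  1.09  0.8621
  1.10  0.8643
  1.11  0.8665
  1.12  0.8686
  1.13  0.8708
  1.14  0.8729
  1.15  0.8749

T = 0.75;  σ√T = 0.3204
ln(S/K) + (r − q + σ²/2)T = ln(85/65) + (0.068 − 0.028 + 0.37²/2)·0.75 = 0.2683 + 0.0813 = 0.3496
d₁ = 0.3496 / 0.3204 = 1.0910 ⇒ 1.09
N(d₁) = N(1.09) = 0.8621
Δ_call = exp(−qT)·N(d₁) = 0.9792·0.8621 = 0.8442

0.8442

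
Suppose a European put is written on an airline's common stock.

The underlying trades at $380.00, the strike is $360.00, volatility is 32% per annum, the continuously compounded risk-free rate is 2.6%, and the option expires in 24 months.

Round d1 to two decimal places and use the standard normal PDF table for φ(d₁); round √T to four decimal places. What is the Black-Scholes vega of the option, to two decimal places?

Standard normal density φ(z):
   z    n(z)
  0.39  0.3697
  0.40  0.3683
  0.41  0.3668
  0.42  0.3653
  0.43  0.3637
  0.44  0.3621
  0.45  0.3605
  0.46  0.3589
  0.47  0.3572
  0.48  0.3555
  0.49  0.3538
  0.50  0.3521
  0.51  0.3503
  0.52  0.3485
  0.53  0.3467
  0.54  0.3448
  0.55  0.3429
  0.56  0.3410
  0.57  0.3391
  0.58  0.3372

192.87

T = 2;  σ√T = 0.4525
ln(S/K) + (r + σ²/2)T = ln(380/360) + (0.026 + 0.32²/2)·2 = 0.0541 + 0.1544 = 0.2085
d₁ = 0.2085 / 0.4525 = 0.4607 ⇒ 0.46
√T = √2 = 1.4142
φ(d₁) = φ(0.46) = 0.3589
vega = S·φ(d₁)·√T = 380·0.3589·1.4142 = 192.8714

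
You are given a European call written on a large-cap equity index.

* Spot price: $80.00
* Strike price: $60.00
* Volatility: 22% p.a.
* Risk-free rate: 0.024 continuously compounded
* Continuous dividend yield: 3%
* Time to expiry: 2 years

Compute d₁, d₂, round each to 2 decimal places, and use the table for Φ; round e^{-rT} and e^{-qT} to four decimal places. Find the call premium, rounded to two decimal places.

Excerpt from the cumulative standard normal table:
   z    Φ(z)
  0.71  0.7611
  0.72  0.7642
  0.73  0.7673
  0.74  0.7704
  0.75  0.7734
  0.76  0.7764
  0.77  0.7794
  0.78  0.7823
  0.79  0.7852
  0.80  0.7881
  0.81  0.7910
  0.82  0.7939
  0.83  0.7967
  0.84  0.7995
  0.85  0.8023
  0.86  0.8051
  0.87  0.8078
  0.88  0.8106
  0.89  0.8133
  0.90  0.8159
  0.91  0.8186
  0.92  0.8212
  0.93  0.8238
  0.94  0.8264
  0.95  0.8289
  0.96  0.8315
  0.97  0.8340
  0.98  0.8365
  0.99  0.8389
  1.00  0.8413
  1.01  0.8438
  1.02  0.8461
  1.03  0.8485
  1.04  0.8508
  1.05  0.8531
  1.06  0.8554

$20.22

σ√T = 0.22·√2 = 0.3111
ln(S/K) + (r − q + σ²/2)T = ln(80/60) + (0.024 − 0.03 + 0.22²/2)·2 = 0.2877 + 0.0364 = 0.3241
d₁ = 0.3241 / 0.3111 = 1.0416 which rounds to 1.04
d₂ = d₁ − σ√T = 1.0416 − 0.3111 = 0.7305 which rounds to 0.73
exp(−qT) = exp(−0.03·2) = 0.9418;  exp(−rT) = exp(−0.024·2) = 0.9531
C = 80·0.9418·N(1.04) − 60·0.9531·N(0.73) = 80·0.9418·0.8508 − 60·0.9531·0.7673 = 64.1027 − 43.8788 = 20.2239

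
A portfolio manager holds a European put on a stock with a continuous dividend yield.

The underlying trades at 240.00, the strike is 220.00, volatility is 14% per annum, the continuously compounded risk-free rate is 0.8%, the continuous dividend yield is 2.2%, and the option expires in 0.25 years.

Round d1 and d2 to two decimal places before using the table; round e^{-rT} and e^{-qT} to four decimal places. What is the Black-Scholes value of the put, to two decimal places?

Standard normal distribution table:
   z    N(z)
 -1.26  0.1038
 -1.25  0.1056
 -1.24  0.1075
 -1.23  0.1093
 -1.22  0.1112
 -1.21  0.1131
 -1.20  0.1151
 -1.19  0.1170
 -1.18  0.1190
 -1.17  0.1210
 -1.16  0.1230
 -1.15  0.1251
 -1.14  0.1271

0.92

σ√T = 0.14·√0.25 = 0.0700
ln(S/K) + (r − q + σ²/2)T = ln(240/220) + (0.008 − 0.022 + 0.14²/2)·0.25 = 0.0870 − 0.0010 = 0.0860
d₁ = 0.0860 / 0.0700 = 1.2280 → 1.23
d₂ = d₁ − σ√T = 1.2280 − 0.0700 = 1.1580 → 1.16
exp(−qT) = exp(−0.022·0.25) = 0.9945;  exp(−rT) = exp(−0.008·0.25) = 0.9980
N(−d₂) = N(-1.16) = 0.1230;  N(−d₁) = N(-1.23) = 0.1093
P = 220·0.9980·0.1230 − 240·0.9945·0.1093 = 27.0059 − 26.0877 = 0.9182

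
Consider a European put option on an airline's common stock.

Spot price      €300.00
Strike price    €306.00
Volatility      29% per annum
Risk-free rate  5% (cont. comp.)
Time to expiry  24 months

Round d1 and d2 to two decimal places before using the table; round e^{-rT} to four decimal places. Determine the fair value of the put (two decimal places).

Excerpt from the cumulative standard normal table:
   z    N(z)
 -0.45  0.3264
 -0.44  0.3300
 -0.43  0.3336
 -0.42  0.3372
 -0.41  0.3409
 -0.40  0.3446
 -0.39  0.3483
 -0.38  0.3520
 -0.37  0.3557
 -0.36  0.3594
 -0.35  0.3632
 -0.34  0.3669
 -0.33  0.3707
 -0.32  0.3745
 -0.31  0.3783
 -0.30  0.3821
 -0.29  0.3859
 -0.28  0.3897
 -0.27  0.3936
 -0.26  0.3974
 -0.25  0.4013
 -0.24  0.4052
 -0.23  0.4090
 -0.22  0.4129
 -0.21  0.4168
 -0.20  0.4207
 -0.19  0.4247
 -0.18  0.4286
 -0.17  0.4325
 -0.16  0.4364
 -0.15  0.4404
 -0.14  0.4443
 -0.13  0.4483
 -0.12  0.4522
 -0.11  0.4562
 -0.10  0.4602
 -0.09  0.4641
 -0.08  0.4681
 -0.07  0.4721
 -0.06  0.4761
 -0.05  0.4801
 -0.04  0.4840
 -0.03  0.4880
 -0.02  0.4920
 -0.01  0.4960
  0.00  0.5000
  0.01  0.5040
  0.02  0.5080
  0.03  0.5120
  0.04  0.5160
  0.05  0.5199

σ√T = 0.29 × 1.4142 = 0.4101
d₁ = [ln(300/306) + (0.05 + ½·0.29²)·2] / (σ√T) = (-0.0198 + 0.1841) / 0.4101 = 0.4006 → 0.40
d₂ = 0.4006 − 0.4101 = -0.0095 → -0.01
exp(−rT) = exp(−0.05·2) = 0.9048
P = 306·0.9048·N(0.01) − 300·N(-0.40) = 306·0.9048·0.5040 − 300·0.3446 = 139.5419 − 103.3800 = 36.1619

€36.16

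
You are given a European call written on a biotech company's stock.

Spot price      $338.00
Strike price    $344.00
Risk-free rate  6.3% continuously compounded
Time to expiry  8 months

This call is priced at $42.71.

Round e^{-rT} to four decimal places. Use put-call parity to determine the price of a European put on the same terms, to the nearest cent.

exp(−rT) = exp(−0.063·0.6667) = 0.9589
Put-call parity: C − P = S − K·e^(−rT) = 338 − 344·0.9589 = 338 − 329.8616 = 8.1384
P = C − (C − P) = 42.71 − (8.1384) = 34.5716

$34.57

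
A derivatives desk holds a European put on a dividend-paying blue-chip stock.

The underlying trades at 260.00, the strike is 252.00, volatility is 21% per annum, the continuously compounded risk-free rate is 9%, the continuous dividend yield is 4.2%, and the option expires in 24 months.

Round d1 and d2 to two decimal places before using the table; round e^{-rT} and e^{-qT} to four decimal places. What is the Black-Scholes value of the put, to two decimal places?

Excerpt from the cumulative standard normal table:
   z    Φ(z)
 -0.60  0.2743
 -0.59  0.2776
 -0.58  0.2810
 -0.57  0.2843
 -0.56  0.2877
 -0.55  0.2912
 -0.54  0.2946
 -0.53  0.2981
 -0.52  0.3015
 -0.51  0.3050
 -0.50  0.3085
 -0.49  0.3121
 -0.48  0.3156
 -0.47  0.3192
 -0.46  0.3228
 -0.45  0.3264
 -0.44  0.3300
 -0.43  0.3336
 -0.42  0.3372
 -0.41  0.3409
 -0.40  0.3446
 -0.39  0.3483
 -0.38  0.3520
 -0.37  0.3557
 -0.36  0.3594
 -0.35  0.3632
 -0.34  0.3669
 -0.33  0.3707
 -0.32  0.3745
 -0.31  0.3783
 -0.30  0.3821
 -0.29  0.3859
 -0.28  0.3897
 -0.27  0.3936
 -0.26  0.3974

σ√T = 0.21 × 1.4142 = 0.2970
d₁ = [ln(260/252) + (0.09 − 0.042 + ½·0.21²)·2] / (σ√T) = (0.0313 + 0.1401) / 0.2970 = 0.5770 which rounds to 0.58
d₂ = 0.5770 − 0.2970 = 0.2800 which rounds to 0.28
e^(−qT) = e^(−0.042·2) = 0.9194;  e^(−rT) = e^(−0.09·2) = 0.8353
P = 252·0.8353·N(-0.28) − 260·0.9194·N(-0.58) = 252·0.8353·0.3897 − 260·0.9194·0.2810 = 82.0301 − 67.1714 = 14.8588

14.86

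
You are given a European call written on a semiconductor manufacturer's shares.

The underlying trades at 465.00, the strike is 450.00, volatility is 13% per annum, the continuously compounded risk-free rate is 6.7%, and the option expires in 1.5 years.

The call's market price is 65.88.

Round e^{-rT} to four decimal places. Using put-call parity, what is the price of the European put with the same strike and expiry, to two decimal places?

7.86

exp(−rT) = exp(−0.067·1.5) = 0.9044
Put-call parity: C − P = S − K·e^(−rT) = 465 − 450·0.9044 = 465 − 406.9800 = 58.0200
P = C − (C − P) = 65.88 − (58.0200) = 7.8600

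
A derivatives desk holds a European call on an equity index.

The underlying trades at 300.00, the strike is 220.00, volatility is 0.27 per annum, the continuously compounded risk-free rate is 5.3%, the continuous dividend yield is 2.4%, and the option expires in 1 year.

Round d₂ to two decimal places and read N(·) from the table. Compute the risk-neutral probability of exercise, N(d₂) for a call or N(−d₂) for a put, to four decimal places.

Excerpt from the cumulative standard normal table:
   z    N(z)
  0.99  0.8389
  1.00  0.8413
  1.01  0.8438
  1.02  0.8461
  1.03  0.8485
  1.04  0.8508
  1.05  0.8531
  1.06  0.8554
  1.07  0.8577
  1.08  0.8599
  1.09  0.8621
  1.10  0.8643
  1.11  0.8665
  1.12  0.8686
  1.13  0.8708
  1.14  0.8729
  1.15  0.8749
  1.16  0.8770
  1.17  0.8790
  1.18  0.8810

T = 1;  σ√T = 0.2700
d₁ = [ln(300/220) + (0.053 − 0.024 + 0.27²/2)·1] / 0.2700 = [0.3102 + 0.0655] / 0.2700 = 1.3911 ⇒ 1.39
d₂ = d₁ − σ√T = 1.3911 − 0.2700 = 1.1211 ⇒ 1.12
Pr(exercise) under Q = N(d₂) = 0.8686

0.8686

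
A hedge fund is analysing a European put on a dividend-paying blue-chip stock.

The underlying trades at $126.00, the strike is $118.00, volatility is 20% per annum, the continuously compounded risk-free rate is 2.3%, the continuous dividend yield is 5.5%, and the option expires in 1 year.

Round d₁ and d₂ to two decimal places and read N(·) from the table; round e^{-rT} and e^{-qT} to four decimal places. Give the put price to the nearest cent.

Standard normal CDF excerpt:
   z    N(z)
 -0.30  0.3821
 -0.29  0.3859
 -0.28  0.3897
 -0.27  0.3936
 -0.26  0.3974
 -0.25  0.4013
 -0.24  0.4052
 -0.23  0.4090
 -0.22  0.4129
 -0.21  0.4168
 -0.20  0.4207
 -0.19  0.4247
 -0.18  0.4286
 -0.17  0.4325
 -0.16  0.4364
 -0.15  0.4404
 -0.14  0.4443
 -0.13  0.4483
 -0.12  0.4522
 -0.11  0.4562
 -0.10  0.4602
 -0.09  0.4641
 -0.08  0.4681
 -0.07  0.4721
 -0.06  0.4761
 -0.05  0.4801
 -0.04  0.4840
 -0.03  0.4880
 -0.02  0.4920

σ√T = 0.2·√1 = 0.2000
ln(S/K) + (r − q + σ²/2)T = ln(126/118) + (0.023 − 0.055 + 0.2²/2)·1 = 0.0656 − 0.0120 = 0.0536
d₁ = 0.0536 / 0.2000 = 0.2680 ≈ 0.27
d₂ = d₁ − σ√T = 0.2680 − 0.2000 = 0.0680 ≈ 0.07
e^(−qT) = e^(−0.055·1) = 0.9465;  e^(−rT) = e^(−0.023·1) = 0.9773
N(−d₂) = N(-0.07) = 0.4721;  N(−d₁) = N(-0.27) = 0.3936
P = 118·0.9773·0.4721 − 126·0.9465·0.3936 = 54.4432 − 46.9403 = 7.5029

$7.50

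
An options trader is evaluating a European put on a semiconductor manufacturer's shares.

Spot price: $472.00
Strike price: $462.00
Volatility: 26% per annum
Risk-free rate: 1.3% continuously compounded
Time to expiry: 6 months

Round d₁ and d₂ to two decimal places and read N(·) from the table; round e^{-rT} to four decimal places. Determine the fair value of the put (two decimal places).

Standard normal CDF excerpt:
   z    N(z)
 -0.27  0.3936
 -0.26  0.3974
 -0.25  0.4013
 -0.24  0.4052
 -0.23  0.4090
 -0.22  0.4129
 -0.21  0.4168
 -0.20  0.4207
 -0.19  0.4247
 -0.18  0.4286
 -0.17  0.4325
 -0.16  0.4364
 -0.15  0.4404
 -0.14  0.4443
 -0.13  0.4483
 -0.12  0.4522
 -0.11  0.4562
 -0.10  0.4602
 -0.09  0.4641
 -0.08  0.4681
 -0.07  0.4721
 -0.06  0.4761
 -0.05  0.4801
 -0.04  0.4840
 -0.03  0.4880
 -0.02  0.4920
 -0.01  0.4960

$27.27

T = 0.5;  σ√T = 0.1838
d₁ = [ln(472/462) + (0.013 + 0.26²/2)·0.5] / 0.1838 = [0.0214 + 0.0234] / 0.1838 = 0.2438 → 0.24
d₂ = d₁ − σ√T = 0.2438 − 0.1838 = 0.0599 → 0.06
exp(−rT) = exp(−0.013·0.5) = 0.9935
P = 462·0.9935·N(-0.06) − 472·N(-0.24) = 462·0.9935·0.4761 − 472·0.4052 = 218.5285 − 191.2544 = 27.2741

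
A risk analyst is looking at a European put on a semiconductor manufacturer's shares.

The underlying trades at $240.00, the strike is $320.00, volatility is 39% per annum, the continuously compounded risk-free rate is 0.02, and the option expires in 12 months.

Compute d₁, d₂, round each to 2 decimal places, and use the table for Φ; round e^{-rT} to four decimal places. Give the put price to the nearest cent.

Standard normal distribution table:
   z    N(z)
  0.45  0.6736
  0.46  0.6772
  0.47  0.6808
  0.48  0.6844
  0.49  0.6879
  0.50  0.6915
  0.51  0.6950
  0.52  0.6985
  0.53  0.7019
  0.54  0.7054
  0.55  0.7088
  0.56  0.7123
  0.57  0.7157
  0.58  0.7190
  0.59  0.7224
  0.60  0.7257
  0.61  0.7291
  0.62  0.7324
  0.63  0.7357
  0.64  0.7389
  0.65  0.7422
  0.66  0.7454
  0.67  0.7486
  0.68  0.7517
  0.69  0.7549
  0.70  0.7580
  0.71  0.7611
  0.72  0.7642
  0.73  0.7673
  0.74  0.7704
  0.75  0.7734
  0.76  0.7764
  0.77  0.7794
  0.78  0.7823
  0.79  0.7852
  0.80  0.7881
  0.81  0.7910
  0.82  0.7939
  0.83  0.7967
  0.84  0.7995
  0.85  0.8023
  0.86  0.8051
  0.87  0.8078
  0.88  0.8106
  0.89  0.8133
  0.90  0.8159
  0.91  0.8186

σ√T = 0.39 × 1.0000 = 0.3900
d₁ = [ln(240/320) + (0.02 + 0.39²/2)·1] / 0.3900 = [-0.2877 + 0.0961] / 0.3900 = -0.4914 → -0.49
d₂ = d₁ − σ√T = -0.4914 − 0.3900 = -0.8814 → -0.88
exp(−rT) = exp(−0.02·1) = 0.9802
P = 320·0.9802·N(0.88) − 240·N(0.49) = 320·0.9802·0.8106 − 240·0.6879 = 254.2560 − 165.0960 = 89.1600

$89.16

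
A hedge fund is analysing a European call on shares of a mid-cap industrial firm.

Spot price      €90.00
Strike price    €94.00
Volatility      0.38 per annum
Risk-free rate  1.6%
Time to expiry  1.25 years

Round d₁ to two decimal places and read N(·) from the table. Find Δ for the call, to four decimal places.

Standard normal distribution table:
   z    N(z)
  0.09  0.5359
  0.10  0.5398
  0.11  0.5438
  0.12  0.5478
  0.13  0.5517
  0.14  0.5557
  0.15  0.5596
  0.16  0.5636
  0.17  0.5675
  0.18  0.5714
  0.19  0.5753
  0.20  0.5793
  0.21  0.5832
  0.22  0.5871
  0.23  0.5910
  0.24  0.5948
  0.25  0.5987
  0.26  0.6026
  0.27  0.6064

σ√T = 0.38 × 1.1180 = 0.4249
d₁ = [ln(90/94) + (0.016 + 0.38²/2)·1.25] / 0.4249 = [-0.0435 + 0.1103] / 0.4249 = 0.1571 ⇒ 0.16
N(d₁) = N(0.16) = 0.5636
Δ_call = N(d₁) = 0.5636

0.5636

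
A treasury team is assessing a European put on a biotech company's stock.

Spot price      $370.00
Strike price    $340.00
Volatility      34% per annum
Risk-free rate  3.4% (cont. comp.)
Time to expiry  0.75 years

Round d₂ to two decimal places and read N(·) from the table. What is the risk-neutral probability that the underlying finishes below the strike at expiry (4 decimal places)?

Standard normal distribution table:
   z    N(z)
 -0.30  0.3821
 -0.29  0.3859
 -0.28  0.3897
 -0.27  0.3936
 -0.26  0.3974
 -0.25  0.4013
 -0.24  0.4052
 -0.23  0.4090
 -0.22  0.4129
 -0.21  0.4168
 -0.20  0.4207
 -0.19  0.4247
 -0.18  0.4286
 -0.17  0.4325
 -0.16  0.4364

σ√T = 0.34·√0.75 = 0.2944
d₁ = [ln(370/340) + (0.034 + ½·0.34²)·0.75] / (σ√T) = (0.0846 + 0.0689) / 0.2944 = 0.5210 ⇒ 0.52
d₂ = 0.5210 − 0.2944 = 0.2266 ⇒ 0.23
Pr(exercise) under Q = N(−d₂) = N(-0.23) = 0.4090

0.4090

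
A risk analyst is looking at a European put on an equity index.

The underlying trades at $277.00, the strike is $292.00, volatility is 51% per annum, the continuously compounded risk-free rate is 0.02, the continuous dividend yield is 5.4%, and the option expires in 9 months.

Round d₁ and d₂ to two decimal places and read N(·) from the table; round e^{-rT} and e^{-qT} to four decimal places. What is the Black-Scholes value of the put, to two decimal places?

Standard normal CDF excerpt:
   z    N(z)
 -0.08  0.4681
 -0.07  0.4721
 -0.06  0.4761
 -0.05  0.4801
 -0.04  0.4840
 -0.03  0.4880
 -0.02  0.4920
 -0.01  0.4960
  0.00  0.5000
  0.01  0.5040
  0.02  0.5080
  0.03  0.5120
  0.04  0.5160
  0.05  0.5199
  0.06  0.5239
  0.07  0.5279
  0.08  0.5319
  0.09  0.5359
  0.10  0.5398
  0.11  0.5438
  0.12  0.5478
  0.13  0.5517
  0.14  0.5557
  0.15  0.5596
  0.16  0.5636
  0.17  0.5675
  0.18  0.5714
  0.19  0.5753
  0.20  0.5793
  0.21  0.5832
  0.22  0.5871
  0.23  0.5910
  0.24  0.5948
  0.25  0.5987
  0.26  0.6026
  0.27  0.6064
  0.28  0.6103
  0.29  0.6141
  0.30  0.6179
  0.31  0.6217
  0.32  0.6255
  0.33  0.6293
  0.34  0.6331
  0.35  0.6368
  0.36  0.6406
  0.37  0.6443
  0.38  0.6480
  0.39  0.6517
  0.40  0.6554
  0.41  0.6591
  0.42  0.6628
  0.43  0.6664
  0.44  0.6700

T = 0.75;  σ√T = 0.4417
d₁ = [ln(277/292) + (0.02 − 0.054 + 0.51²/2)·0.75] / 0.4417 = [-0.0527 + 0.0720] / 0.4417 = 0.0437 ⇒ 0.04
d₂ = d₁ − σ√T = 0.0437 − 0.4417 = -0.3980 ⇒ -0.40
exp(−qT) = exp(−0.054·0.75) = 0.9603;  exp(−rT) = exp(−0.02·0.75) = 0.9851
P = 292·0.9851·N(0.40) − 277·0.9603·N(-0.04) = 292·0.9851·0.6554 − 277·0.9603·0.4840 = 188.5253 − 128.7455 = 59.7798

$59.78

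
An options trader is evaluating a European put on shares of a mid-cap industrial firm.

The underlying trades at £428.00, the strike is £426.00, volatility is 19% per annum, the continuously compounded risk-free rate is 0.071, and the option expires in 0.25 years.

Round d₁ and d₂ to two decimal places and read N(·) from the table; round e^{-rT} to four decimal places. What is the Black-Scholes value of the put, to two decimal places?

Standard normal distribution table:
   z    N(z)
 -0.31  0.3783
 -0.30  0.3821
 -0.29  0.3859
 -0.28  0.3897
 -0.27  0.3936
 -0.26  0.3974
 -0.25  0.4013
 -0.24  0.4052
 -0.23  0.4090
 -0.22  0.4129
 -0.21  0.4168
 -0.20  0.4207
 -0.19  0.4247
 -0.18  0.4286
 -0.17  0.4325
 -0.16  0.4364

£10.95

T = 0.25;  σ√T = 0.0950
d₁ = [ln(428/426) + (0.071 + ½·0.19²)·0.25] / (σ√T) = (0.0047 + 0.0223) / 0.0950 = 0.2836 ⇒ 0.28
d₂ = 0.2836 − 0.0950 = 0.1886 ⇒ 0.19
exp(−rT) = exp(−0.071·0.25) = 0.9824
P = 426·0.9824·N(-0.19) − 428·N(-0.28) = 426·0.9824·0.4247 − 428·0.3897 = 177.7380 − 166.7916 = 10.9464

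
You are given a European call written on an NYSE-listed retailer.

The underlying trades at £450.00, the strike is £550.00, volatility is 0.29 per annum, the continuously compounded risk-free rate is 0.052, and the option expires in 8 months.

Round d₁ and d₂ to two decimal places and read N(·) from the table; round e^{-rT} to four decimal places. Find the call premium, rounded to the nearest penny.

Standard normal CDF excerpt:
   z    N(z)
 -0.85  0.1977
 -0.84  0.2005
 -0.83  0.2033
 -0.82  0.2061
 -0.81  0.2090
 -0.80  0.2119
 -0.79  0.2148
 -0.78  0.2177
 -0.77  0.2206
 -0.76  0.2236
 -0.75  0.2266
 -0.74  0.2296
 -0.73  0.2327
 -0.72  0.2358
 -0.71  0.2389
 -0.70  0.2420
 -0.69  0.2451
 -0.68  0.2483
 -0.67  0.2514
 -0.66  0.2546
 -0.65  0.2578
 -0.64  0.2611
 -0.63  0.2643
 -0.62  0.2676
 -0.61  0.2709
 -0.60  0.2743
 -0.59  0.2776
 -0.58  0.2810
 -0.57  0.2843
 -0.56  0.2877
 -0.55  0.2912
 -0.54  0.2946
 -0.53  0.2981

£16.96

σ√T = 0.29 × 0.8165 = 0.2368
ln(S/K) + (r + σ²/2)T = ln(450/550) + (0.052 + 0.29²/2)·0.6667 = -0.2007 + 0.0627 = -0.1380
d₁ = -0.1380 / 0.2368 = -0.5827 which rounds to -0.58
d₂ = d₁ − σ√T = -0.5827 − 0.2368 = -0.8195 which rounds to -0.82
e^(−rT) = e^(−0.052·0.6667) = 0.9659
N(d₁) = N(-0.58) = 0.2810;  N(d₂) = N(-0.82) = 0.2061
C = 450·0.2810 − 550·0.9659·0.2061 = 126.4500 − 109.4896 = 16.9604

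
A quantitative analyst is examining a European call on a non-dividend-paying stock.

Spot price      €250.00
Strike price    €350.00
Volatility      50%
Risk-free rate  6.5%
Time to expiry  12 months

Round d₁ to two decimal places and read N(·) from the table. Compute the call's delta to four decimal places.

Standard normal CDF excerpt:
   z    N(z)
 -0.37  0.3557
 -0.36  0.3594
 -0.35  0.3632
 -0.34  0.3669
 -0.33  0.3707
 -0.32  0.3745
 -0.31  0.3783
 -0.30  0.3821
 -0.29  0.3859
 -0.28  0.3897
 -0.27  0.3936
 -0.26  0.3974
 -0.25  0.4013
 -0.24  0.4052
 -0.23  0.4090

0.3859

T = 1;  σ√T = 0.5000
d₁ = [ln(250/350) + (0.065 + 0.5²/2)·1] / 0.5000 = [-0.3365 + 0.1900] / 0.5000 = -0.2929 ⇒ -0.29
N(d₁) = N(-0.29) = 0.3859
Δ_call = N(d₁) = 0.3859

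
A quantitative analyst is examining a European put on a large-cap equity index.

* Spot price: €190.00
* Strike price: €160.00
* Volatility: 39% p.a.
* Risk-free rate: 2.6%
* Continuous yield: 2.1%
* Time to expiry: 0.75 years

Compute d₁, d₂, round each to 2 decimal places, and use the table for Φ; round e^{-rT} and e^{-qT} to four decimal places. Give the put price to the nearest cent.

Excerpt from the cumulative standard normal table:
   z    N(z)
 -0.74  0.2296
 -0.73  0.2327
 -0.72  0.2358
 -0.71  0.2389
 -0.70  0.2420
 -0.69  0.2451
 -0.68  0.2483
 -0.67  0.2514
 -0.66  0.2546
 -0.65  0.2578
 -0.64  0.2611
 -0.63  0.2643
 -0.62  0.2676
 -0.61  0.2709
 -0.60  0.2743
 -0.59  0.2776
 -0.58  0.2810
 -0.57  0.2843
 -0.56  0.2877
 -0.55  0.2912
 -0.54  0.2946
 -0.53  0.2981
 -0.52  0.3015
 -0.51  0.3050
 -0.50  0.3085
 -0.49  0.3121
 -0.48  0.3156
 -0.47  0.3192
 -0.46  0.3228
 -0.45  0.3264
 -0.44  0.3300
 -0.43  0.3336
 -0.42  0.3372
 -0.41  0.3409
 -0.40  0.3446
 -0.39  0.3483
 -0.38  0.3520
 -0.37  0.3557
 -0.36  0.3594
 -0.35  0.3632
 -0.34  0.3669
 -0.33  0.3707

€11.15

σ√T = 0.39·√0.75 = 0.3377
d₁ = [ln(190/160) + (0.026 − 0.021 + 0.39²/2)·0.75] / 0.3377 = [0.1719 + 0.0608] / 0.3377 = 0.6888 ≈ 0.69
d₂ = d₁ − σ√T = 0.6888 − 0.3377 = 0.3510 ≈ 0.35
e^(−qT) = e^(−0.021·0.75) = 0.9844;  e^(−rT) = e^(−0.026·0.75) = 0.9807
N(−d₂) = N(-0.35) = 0.3632;  N(−d₁) = N(-0.69) = 0.2451
P = 160·0.9807·0.3632 − 190·0.9844·0.2451 = 56.9904 − 45.8425 = 11.1479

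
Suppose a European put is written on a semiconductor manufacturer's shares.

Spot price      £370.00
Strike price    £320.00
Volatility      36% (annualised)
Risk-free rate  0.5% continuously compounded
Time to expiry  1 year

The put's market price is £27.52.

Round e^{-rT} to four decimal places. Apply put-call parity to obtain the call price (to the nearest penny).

£79.12

e^(−rT) = e^(−0.005·1) = 0.9950
Put-call parity: C − P = S − K·e^(−rT) = 370 − 320·0.9950 = 370 − 318.4000 = 51.6000
C = P + (C − P) = 27.52 + (51.6000) = 79.1200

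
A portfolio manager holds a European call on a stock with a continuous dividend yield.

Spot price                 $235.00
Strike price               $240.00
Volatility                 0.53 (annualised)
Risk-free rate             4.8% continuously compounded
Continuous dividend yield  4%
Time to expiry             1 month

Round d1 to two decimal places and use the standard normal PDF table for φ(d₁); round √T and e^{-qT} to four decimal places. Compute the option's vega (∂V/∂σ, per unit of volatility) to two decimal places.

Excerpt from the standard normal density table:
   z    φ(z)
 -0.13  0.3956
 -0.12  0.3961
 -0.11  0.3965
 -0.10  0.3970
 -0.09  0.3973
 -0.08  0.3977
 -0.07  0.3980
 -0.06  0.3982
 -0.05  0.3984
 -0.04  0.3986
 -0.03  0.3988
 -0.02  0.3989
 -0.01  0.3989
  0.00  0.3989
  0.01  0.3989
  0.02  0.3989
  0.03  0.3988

σ√T = 0.53·√0.08333 = 0.1530
d₁ = [ln(235/240) + (0.048 − 0.04 + ½·0.53²)·0.08333] / (σ√T) = (-0.0211 + 0.0124) / 0.1530 = -0.0567 ≈ -0.06
√T = √0.08333 = 0.2887
φ(d₁) = φ(-0.06) = 0.3982
e^(−qT) = e^(−0.04·0.08333) = 0.9967
vega = S·e^(−qT)·φ(d₁)·√T = 235·0.9967·0.3982·0.2887 = 26.9265

26.93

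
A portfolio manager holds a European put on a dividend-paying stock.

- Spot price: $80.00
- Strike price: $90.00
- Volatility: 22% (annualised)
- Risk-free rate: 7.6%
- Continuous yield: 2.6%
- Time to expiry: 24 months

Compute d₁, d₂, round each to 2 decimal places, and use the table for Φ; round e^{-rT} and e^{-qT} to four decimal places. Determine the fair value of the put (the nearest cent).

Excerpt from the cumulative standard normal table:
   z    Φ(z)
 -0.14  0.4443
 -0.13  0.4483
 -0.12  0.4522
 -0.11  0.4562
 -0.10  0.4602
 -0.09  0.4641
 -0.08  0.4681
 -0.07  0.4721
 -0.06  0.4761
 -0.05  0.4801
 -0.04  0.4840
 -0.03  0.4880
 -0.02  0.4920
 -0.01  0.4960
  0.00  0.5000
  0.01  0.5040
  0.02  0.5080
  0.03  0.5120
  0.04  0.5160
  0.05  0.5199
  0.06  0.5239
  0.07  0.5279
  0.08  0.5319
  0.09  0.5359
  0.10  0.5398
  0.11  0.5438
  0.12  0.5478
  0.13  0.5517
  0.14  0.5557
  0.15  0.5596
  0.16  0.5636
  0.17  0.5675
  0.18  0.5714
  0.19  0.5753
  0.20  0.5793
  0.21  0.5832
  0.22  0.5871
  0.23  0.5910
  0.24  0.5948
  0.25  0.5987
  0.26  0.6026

σ√T = 0.22·√2 = 0.3111
d₁ = [ln(80/90) + (0.076 − 0.026 + 0.22²/2)·2] / 0.3111 = [-0.1178 + 0.1484] / 0.3111 = 0.0984 ≈ 0.10
d₂ = d₁ − σ√T = 0.0984 − 0.3111 = -0.2127 ≈ -0.21
e^(−qT) = e^(−0.026·2) = 0.9493;  e^(−rT) = e^(−0.076·2) = 0.8590
N(−d₂) = N(0.21) = 0.5832;  N(−d₁) = N(-0.10) = 0.4602
P = 90·0.8590·0.5832 − 80·0.9493·0.4602 = 45.0872 − 34.9494 = 10.1378

$10.14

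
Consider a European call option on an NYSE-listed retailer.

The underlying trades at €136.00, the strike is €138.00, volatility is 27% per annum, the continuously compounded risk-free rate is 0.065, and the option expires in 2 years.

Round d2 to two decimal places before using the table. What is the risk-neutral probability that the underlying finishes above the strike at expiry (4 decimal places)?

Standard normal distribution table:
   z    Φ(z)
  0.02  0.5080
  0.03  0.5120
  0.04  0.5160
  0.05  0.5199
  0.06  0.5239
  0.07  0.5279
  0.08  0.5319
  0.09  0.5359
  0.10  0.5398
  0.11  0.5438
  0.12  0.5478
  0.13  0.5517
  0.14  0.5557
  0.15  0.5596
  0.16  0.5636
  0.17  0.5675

0.5438

σ√T = 0.27·√2 = 0.3818
d₁ = [ln(136/138) + (0.065 + 0.27²/2)·2] / 0.3818 = [-0.0146 + 0.2029] / 0.3818 = 0.4931 ≈ 0.49
d₂ = d₁ − σ√T = 0.4931 − 0.3818 = 0.1113 ≈ 0.11
Risk-neutral Pr[S_T > K] = N(d₂) = N(0.11) = 0.5438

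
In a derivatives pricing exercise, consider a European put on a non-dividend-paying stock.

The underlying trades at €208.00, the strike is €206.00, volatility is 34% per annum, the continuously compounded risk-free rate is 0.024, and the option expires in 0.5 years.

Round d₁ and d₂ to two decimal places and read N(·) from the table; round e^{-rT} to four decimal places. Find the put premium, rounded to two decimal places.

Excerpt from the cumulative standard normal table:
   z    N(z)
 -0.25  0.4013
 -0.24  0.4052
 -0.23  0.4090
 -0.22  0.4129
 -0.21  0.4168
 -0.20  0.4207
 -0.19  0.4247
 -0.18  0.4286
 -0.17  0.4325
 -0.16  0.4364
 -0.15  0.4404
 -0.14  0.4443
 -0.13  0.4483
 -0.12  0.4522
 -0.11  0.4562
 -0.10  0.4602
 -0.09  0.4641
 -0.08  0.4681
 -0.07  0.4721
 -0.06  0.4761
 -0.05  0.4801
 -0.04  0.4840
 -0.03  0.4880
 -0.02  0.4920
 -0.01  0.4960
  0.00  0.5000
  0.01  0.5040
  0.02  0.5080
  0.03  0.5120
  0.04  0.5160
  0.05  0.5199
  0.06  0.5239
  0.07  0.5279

€17.52

σ√T = 0.34·√0.5 = 0.2404
d₁ = [ln(208/206) + (0.024 + ½·0.34²)·0.5] / (σ√T) = (0.0097 + 0.0409) / 0.2404 = 0.2103 ⇒ 0.21
d₂ = 0.2103 − 0.2404 = -0.0301 ⇒ -0.03
exp(−rT) = exp(−0.024·0.5) = 0.9881
N(−d₂) = N(0.03) = 0.5120;  N(−d₁) = N(-0.21) = 0.4168
P = 206·0.9881·0.5120 − 208·0.4168 = 104.2169 − 86.6944 = 17.5225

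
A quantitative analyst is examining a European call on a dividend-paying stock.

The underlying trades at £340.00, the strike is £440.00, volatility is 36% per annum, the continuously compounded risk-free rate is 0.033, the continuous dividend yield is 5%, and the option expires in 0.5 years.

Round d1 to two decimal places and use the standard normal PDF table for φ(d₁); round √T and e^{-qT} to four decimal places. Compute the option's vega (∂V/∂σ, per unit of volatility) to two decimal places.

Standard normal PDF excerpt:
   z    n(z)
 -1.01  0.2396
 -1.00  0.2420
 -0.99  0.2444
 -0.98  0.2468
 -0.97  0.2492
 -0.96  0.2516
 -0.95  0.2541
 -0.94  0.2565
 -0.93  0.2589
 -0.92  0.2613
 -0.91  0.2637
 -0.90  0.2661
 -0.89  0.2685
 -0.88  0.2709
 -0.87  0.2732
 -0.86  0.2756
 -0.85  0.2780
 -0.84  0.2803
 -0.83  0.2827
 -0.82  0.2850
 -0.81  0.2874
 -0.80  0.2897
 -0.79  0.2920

σ√T = 0.36·√0.5 = 0.2546
d₁ = [ln(340/440) + (0.033 − 0.05 + ½·0.36²)·0.5] / (σ√T) = (-0.2578 + 0.0239) / 0.2546 = -0.9190 → -0.92
√T = √0.5 = 0.7071
φ(d₁) = φ(-0.92) = 0.2613
exp(−qT) = exp(−0.05·0.5) = 0.9753
vega = S·exp(−qT)·φ(d₁)·√T = 340·0.9753·0.2613·0.7071 = 61.2685

61.27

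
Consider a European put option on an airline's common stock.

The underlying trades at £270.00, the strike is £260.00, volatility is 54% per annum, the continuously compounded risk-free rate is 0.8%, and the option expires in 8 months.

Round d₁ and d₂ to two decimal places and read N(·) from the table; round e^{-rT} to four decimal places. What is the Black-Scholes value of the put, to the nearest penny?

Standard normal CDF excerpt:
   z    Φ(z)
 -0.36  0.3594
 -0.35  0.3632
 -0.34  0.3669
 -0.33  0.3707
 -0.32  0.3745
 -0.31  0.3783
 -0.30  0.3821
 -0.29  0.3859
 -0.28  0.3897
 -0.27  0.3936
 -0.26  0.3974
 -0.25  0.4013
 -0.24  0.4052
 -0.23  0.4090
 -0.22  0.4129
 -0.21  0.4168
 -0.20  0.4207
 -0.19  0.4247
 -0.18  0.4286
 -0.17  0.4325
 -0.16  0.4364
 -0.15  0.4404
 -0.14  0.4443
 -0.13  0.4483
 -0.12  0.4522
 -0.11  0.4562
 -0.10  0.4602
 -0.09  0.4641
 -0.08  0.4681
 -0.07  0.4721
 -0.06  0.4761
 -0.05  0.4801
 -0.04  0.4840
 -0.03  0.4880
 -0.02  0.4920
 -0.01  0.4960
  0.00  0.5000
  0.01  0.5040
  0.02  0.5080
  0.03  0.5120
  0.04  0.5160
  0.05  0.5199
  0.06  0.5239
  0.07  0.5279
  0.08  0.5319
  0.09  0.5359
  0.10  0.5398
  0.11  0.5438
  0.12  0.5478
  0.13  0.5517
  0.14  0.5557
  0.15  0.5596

σ√T = 0.54 × 0.8165 = 0.4409
d₁ = [ln(270/260) + (0.008 + 0.54²/2)·0.6667] / 0.4409 = [0.0377 + 0.1025] / 0.4409 = 0.3181 ⇒ 0.32
d₂ = d₁ − σ√T = 0.3181 − 0.4409 = -0.1228 ⇒ -0.12
exp(−rT) = exp(−0.008·0.6667) = 0.9947
N(−d₂) = N(0.12) = 0.5478;  N(−d₁) = N(-0.32) = 0.3745
P = 260·0.9947·0.5478 − 270·0.3745 = 141.6731 − 101.1150 = 40.5581

£40.56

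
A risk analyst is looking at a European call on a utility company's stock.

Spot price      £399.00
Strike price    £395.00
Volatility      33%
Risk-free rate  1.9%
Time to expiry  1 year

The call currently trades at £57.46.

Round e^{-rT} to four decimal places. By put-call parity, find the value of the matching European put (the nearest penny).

£46.03

exp(−rT) = exp(−0.019·1) = 0.9812
Put-call parity: C − P = S − K·e^(−rT) = 399 − 395·0.9812 = 399 − 387.5740 = 11.4260
P = C − (C − P) = 57.46 − (11.4260) = 46.0340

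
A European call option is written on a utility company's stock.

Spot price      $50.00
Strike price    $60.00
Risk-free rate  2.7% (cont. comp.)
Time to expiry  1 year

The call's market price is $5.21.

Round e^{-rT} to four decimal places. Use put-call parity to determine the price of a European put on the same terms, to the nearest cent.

e^(−rT) = e^(−0.027·1) = 0.9734
Put-call parity: C − P = S − K·e^(−rT) = 50 − 60·0.9734 = 50 − 58.4040 = -8.4040
P = C − (C − P) = 5.21 − (-8.4040) = 13.6140

$13.61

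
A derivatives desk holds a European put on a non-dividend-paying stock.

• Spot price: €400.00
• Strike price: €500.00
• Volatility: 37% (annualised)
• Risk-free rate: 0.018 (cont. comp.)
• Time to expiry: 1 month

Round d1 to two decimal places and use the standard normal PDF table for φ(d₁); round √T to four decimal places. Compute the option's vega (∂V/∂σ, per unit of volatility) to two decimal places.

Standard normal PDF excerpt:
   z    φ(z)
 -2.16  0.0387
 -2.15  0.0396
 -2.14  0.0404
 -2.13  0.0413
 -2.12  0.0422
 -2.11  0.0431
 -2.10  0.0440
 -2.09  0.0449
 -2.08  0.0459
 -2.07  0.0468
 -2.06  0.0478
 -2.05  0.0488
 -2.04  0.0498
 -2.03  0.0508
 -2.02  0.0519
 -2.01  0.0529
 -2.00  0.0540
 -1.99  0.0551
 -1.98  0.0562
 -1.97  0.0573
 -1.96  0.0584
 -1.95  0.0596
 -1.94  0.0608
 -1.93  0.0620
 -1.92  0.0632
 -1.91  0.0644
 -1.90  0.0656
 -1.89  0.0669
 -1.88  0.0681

5.99

σ√T = 0.37·√0.08333 = 0.1068
d₁ = [ln(400/500) + (0.018 + 0.37²/2)·0.08333] / 0.1068 = [-0.2231 + 0.0072] / 0.1068 = -2.0217 which rounds to -2.02
√T = √0.08333 = 0.2887
φ(d₁) = φ(-2.02) = 0.0519
vega = S·φ(d₁)·√T = 400·0.0519·0.2887 = 5.9934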